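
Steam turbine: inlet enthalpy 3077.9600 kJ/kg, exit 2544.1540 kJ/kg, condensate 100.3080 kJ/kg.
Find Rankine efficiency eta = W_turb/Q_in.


W = 533.8060 kJ/kg
Q_in = 2977.6520 kJ/kg
eta = 0.1793 = 17.9271%

eta = 17.9271%


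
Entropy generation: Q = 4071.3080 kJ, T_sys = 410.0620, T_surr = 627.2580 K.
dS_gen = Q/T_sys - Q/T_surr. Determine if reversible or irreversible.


dS_sys = 4071.3080/410.0620 = 9.9285 kJ/K
dS_surr = -4071.3080/627.2580 = -6.4906 kJ/K
dS_gen = 9.9285 - 6.4906 = 3.4379 kJ/K (irreversible)

dS_gen = 3.4379 kJ/K, irreversible


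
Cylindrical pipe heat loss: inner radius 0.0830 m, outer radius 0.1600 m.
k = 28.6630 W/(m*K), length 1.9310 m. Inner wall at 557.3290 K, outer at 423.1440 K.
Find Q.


dT = 134.1850 K
ln(ro/ri) = 0.6563
Q = 2*pi*28.6630*1.9310*134.1850 / 0.6563 = 71098.9813 W

71098.9813 W


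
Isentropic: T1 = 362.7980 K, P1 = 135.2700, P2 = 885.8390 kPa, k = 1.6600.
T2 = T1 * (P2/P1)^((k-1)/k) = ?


(k-1)/k = 0.3976
(P2/P1)^exp = 2.1110
T2 = 362.7980 * 2.1110 = 765.8780 K

765.8780 K


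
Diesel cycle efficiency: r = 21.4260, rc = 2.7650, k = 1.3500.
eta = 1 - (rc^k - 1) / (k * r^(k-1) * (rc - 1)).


r^(k-1) = 2.9230
rc^k = 3.9472
eta = 0.5768 = 57.6844%

57.6844%


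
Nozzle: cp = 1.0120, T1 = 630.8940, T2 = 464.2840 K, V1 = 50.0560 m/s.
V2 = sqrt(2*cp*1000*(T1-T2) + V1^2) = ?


dT = 166.6100 K
2*cp*1000*dT = 337218.6400
V1^2 = 2505.6031
V2 = sqrt(339724.2431) = 582.8587 m/s

582.8587 m/s


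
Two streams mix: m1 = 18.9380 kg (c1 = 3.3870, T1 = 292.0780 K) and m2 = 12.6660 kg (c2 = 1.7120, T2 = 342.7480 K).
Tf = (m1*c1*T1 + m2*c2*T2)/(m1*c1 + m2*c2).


num = 26166.9743
den = 85.8272
Tf = 304.8797 K

304.8797 K


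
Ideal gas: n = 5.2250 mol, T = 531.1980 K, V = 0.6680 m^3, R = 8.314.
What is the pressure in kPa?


P = nRT/V = 5.2250 * 8.314 * 531.1980 / 0.6680
= 23075.5864 / 0.6680 = 34544.2910 Pa = 34.5443 kPa

34.5443 kPa


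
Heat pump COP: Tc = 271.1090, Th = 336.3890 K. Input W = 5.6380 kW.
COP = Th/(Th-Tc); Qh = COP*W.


COP = 336.3890 / 65.2800 = 5.1530
Qh = 5.1530 * 5.6380 = 29.0527 kW

COP = 5.1530, Qh = 29.0527 kW


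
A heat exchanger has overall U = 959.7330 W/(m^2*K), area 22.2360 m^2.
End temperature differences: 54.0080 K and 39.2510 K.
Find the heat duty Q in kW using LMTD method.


LMTD = 46.2377 K
Q = 959.7330 * 22.2360 * 46.2377 = 986740.9716 W = 986.7410 kW

986.7410 kW


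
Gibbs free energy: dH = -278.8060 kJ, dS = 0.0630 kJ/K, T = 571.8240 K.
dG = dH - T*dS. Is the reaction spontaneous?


T*dS = 571.8240 * 0.0630 = 36.0249 kJ
dG = -278.8060 - 36.0249 = -314.8309 kJ (spontaneous)

dG = -314.8309 kJ, spontaneous


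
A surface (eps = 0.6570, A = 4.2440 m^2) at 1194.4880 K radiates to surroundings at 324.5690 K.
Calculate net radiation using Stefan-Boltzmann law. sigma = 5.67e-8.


T^4 = 2.0358e+12
Tsurr^4 = 1.1098e+10
Q = 0.6570 * 5.67e-8 * 4.2440 * 2.0247e+12 = 320093.6195 W

320093.6195 W


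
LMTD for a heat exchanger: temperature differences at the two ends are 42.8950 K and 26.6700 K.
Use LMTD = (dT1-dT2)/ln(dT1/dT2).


dT1/dT2 = 1.6084
ln(dT1/dT2) = 0.4752
LMTD = 16.2250 / 0.4752 = 34.1424 K

34.1424 K


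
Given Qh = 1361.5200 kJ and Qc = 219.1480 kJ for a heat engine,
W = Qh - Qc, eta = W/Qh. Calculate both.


W = 1361.5200 - 219.1480 = 1142.3720 kJ
eta = 1142.3720 / 1361.5200 = 0.8390 = 83.9042%

W = 1142.3720 kJ, eta = 83.9042%


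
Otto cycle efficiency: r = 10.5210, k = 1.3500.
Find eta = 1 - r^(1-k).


r^(k-1) = 2.2789
eta = 1 - 1/2.2789 = 0.5612 = 56.1186%

56.1186%


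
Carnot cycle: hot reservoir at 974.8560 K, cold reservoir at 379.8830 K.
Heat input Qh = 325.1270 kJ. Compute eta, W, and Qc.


eta = 1 - 379.8830/974.8560 = 0.6103
W = 0.6103 * 325.1270 = 198.4311 kJ
Qc = 325.1270 - 198.4311 = 126.6959 kJ

eta = 61.0319%, W = 198.4311 kJ, Qc = 126.6959 kJ


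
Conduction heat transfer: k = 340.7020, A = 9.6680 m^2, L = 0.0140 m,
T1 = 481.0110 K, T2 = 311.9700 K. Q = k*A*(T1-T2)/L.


dT = 169.0410 K
Q = 340.7020 * 9.6680 * 169.0410 / 0.0140 = 3.9772e+07 W

3.9772e+07 W


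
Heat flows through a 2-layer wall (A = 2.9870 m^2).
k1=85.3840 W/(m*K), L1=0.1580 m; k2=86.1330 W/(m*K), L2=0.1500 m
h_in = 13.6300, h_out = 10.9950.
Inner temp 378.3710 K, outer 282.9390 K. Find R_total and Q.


R_conv_in = 1/(13.6300*2.9870) = 0.0246
R_1 = 0.1580/(85.3840*2.9870) = 0.0006
R_2 = 0.1500/(86.1330*2.9870) = 0.0006
R_conv_out = 1/(10.9950*2.9870) = 0.0304
R_total = 0.0562 K/W
Q = 95.4320 / 0.0562 = 1697.6681 W

R_total = 0.0562 K/W, Q = 1697.6681 W


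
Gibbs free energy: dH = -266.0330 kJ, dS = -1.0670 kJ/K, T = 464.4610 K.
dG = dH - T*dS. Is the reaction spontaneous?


T*dS = 464.4610 * -1.0670 = -495.5799 kJ
dG = -266.0330 + 495.5799 = 229.5469 kJ (non-spontaneous)

dG = 229.5469 kJ, non-spontaneous


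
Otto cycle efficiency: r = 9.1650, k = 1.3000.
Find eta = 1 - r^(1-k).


r^(k-1) = 1.9437
eta = 1 - 1/1.9437 = 0.4855 = 48.5530%

48.5530%


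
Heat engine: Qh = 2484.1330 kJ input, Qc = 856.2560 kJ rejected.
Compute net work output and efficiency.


W = 2484.1330 - 856.2560 = 1627.8770 kJ
eta = 1627.8770 / 2484.1330 = 0.6553 = 65.5310%

W = 1627.8770 kJ, eta = 65.5310%


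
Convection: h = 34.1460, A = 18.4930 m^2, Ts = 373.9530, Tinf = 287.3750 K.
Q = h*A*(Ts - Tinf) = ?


dT = 86.5780 K
Q = 34.1460 * 18.4930 * 86.5780 = 54670.7151 W

54670.7151 W


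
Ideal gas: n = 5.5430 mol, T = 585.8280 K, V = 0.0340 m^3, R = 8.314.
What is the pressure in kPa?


P = nRT/V = 5.5430 * 8.314 * 585.8280 / 0.0340
= 26997.5916 / 0.0340 = 794046.8129 Pa = 794.0468 kPa

794.0468 kPa


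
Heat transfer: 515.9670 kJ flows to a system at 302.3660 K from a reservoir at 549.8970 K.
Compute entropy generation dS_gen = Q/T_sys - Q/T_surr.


dS_sys = 515.9670/302.3660 = 1.7064 kJ/K
dS_surr = -515.9670/549.8970 = -0.9383 kJ/K
dS_gen = 1.7064 - 0.9383 = 0.7681 kJ/K (irreversible)

dS_gen = 0.7681 kJ/K, irreversible


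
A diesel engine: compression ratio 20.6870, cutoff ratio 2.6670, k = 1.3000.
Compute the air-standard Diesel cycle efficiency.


r^(k-1) = 2.4815
rc^k = 3.5796
eta = 0.5203 = 52.0313%

52.0313%


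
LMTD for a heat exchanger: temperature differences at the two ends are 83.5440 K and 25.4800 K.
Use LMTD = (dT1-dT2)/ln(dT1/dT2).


dT1/dT2 = 3.2788
ln(dT1/dT2) = 1.1875
LMTD = 58.0640 / 1.1875 = 48.8968 K

48.8968 K


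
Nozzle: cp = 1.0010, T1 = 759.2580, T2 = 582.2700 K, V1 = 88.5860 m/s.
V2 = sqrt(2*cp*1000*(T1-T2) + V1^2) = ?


dT = 176.9880 K
2*cp*1000*dT = 354329.9760
V1^2 = 7847.4794
V2 = sqrt(362177.4554) = 601.8118 m/s

601.8118 m/s


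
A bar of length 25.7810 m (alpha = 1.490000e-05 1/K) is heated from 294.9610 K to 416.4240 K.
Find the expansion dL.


dT = 121.4630 K
dL = 1.490000e-05 * 25.7810 * 121.4630 = 0.046658 m
L_final = 25.827658 m

dL = 0.046658 m


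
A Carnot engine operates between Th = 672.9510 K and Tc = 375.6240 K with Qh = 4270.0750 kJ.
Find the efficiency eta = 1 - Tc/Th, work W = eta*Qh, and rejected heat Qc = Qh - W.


eta = 1 - 375.6240/672.9510 = 0.4418
W = 0.4418 * 4270.0750 = 1886.6286 kJ
Qc = 4270.0750 - 1886.6286 = 2383.4464 kJ

eta = 44.1826%, W = 1886.6286 kJ, Qc = 2383.4464 kJ


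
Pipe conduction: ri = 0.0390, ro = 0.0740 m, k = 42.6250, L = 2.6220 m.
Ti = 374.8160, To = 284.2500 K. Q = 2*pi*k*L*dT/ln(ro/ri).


dT = 90.5660 K
ln(ro/ri) = 0.6405
Q = 2*pi*42.6250*2.6220*90.5660 / 0.6405 = 99293.4643 W

99293.4643 W


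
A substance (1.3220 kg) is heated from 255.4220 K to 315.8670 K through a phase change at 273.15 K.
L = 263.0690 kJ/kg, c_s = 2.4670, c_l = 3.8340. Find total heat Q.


Q1 (sensible, solid) = 1.3220 * 2.4670 * 17.7280 = 57.8176 kJ
Q2 (latent) = 1.3220 * 263.0690 = 347.7772 kJ
Q3 (sensible, liquid) = 1.3220 * 3.8340 * 42.7170 = 216.5132 kJ
Q_total = 622.1080 kJ

622.1080 kJ


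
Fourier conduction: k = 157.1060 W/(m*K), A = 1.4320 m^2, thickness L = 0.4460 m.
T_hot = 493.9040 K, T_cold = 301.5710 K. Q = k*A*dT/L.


dT = 192.3330 K
Q = 157.1060 * 1.4320 * 192.3330 / 0.4460 = 97018.5404 W

97018.5404 W


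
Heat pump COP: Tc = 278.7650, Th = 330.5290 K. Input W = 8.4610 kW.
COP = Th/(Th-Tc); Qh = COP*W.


COP = 330.5290 / 51.7640 = 6.3853
Qh = 6.3853 * 8.4610 = 54.0261 kW

COP = 6.3853, Qh = 54.0261 kW


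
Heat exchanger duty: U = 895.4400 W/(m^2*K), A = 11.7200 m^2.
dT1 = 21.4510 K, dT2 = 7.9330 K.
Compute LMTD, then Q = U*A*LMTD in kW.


LMTD = 13.5895 K
Q = 895.4400 * 11.7200 * 13.5895 = 142615.5782 W = 142.6156 kW

142.6156 kW


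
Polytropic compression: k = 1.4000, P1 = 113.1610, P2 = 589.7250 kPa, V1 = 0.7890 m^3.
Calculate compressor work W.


(k-1)/k = 0.2857
(P2/P1)^exp = 1.6027
W = 3.5000 * 113.1610 * 0.7890 * (1.6027 - 1) = 188.3303 kJ

188.3303 kJ


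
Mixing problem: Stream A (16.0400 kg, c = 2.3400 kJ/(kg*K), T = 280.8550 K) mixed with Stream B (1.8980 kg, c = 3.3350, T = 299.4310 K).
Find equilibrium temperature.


num = 12436.8466
den = 43.8634
Tf = 283.5357 K

283.5357 K


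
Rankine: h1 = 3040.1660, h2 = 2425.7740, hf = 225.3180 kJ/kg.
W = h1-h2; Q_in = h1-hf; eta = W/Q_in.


W = 614.3920 kJ/kg
Q_in = 2814.8480 kJ/kg
eta = 0.2183 = 21.8268%

eta = 21.8268%


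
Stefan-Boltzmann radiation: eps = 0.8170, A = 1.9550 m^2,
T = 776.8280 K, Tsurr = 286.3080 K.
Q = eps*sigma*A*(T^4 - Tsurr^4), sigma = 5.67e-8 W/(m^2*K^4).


T^4 = 3.6417e+11
Tsurr^4 = 6.7195e+09
Q = 0.8170 * 5.67e-8 * 1.9550 * 3.5745e+11 = 32371.5185 W

32371.5185 W


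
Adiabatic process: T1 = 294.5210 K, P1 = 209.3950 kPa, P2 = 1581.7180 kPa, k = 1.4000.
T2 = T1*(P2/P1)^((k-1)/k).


(k-1)/k = 0.2857
(P2/P1)^exp = 1.7820
T2 = 294.5210 * 1.7820 = 524.8315 K

524.8315 K


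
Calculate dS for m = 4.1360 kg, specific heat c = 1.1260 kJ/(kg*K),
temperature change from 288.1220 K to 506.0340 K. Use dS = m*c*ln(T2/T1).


T2/T1 = 1.7563
ln(T2/T1) = 0.5632
dS = 4.1360 * 1.1260 * 0.5632 = 2.6230 kJ/K

2.6230 kJ/K


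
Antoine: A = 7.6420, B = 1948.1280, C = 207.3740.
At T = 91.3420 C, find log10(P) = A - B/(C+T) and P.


C+T = 298.7160
B/(C+T) = 6.5217
log10(P) = 7.6420 - 6.5217 = 1.1203
P = 10^1.1203 = 13.1925 mmHg

13.1925 mmHg


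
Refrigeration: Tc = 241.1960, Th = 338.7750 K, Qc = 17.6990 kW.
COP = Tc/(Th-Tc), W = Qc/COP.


COP = 241.1960 / 97.5790 = 2.4718
W = 17.6990 / 2.4718 = 7.1604 kW

COP = 2.4718, W = 7.1604 kW


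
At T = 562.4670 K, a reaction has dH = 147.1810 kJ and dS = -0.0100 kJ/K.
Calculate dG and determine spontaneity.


T*dS = 562.4670 * -0.0100 = -5.6247 kJ
dG = 147.1810 + 5.6247 = 152.8057 kJ (non-spontaneous)

dG = 152.8057 kJ, non-spontaneous


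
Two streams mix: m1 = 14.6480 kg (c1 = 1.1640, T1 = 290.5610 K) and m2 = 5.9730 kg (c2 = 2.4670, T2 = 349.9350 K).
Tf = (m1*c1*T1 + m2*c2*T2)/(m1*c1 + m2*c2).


num = 10110.5731
den = 31.7857
Tf = 318.0860 K

318.0860 K


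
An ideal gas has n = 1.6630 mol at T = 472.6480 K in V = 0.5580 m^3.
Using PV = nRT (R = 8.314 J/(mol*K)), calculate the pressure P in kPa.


P = nRT/V = 1.6630 * 8.314 * 472.6480 / 0.5580
= 6534.9173 / 0.5580 = 11711.3213 Pa = 11.7113 kPa

11.7113 kPa


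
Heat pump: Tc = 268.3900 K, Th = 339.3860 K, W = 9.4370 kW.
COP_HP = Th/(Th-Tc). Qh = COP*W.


COP = 339.3860 / 70.9960 = 4.7804
Qh = 4.7804 * 9.4370 = 45.1122 kW

COP = 4.7804, Qh = 45.1122 kW


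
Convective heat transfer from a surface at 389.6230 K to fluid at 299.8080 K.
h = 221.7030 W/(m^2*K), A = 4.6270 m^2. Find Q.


dT = 89.8150 K
Q = 221.7030 * 4.6270 * 89.8150 = 92134.0036 W

92134.0036 W


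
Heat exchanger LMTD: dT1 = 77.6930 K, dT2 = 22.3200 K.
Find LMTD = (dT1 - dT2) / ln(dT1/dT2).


dT1/dT2 = 3.4809
ln(dT1/dT2) = 1.2473
LMTD = 55.3730 / 1.2473 = 44.3949 K

44.3949 K


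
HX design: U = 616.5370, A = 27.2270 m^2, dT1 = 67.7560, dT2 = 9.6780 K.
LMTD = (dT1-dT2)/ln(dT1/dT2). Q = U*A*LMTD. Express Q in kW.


LMTD = 29.8439 K
Q = 616.5370 * 27.2270 * 29.8439 = 500973.6285 W = 500.9736 kW

500.9736 kW


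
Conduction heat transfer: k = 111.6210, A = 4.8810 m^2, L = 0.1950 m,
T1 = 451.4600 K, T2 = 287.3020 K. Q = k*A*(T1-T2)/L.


dT = 164.1580 K
Q = 111.6210 * 4.8810 * 164.1580 / 0.1950 = 458650.8023 W

458650.8023 W


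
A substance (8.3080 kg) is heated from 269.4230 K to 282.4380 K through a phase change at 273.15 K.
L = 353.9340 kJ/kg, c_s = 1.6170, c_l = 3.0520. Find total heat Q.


Q1 (sensible, solid) = 8.3080 * 1.6170 * 3.7270 = 50.0687 kJ
Q2 (latent) = 8.3080 * 353.9340 = 2940.4837 kJ
Q3 (sensible, liquid) = 8.3080 * 3.0520 * 9.2880 = 235.5067 kJ
Q_total = 3226.0590 kJ

3226.0590 kJ


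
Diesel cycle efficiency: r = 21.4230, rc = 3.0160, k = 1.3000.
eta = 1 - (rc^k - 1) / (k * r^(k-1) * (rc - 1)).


r^(k-1) = 2.5076
rc^k = 4.2001
eta = 0.5131 = 51.3069%

51.3069%


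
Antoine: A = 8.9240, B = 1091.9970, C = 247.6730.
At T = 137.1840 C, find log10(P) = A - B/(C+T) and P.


C+T = 384.8570
B/(C+T) = 2.8374
log10(P) = 8.9240 - 2.8374 = 6.0866
P = 10^6.0866 = 1220647.4854 mmHg

1220647.4854 mmHg


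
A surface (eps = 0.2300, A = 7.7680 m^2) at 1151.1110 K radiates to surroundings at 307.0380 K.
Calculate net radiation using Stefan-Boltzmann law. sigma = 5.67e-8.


T^4 = 1.7558e+12
Tsurr^4 = 8.8873e+09
Q = 0.2300 * 5.67e-8 * 7.7680 * 1.7469e+12 = 176964.0547 W

176964.0547 W


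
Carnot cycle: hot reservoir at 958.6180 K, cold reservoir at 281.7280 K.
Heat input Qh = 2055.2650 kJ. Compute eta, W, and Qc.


eta = 1 - 281.7280/958.6180 = 0.7061
W = 0.7061 * 2055.2650 = 1451.2437 kJ
Qc = 2055.2650 - 1451.2437 = 604.0213 kJ

eta = 70.6110%, W = 1451.2437 kJ, Qc = 604.0213 kJ


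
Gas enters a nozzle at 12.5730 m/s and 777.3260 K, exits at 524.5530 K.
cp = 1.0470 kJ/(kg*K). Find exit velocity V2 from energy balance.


dT = 252.7730 K
2*cp*1000*dT = 529306.6620
V1^2 = 158.0803
V2 = sqrt(529464.7423) = 727.6433 m/s

727.6433 m/s


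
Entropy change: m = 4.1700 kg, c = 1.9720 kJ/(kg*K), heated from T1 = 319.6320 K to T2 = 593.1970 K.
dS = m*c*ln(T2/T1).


T2/T1 = 1.8559
ln(T2/T1) = 0.6184
dS = 4.1700 * 1.9720 * 0.6184 = 5.0849 kJ/K

5.0849 kJ/K


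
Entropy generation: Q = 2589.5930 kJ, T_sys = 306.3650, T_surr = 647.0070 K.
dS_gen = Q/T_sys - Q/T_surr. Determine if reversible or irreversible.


dS_sys = 2589.5930/306.3650 = 8.4526 kJ/K
dS_surr = -2589.5930/647.0070 = -4.0024 kJ/K
dS_gen = 8.4526 - 4.0024 = 4.4502 kJ/K (irreversible)

dS_gen = 4.4502 kJ/K, irreversible


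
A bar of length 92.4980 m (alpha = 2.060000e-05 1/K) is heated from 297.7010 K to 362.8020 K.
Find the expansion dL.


dT = 65.1010 K
dL = 2.060000e-05 * 92.4980 * 65.1010 = 0.124047 m
L_final = 92.622047 m

dL = 0.124047 m


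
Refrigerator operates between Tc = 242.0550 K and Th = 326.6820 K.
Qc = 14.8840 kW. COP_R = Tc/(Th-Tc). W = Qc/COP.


COP = 242.0550 / 84.6270 = 2.8603
W = 14.8840 / 2.8603 = 5.2037 kW

COP = 2.8603, W = 5.2037 kW


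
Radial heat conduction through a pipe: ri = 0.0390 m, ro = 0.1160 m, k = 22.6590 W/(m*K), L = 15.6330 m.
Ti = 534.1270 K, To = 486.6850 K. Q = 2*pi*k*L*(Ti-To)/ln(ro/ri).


dT = 47.4420 K
ln(ro/ri) = 1.0900
Q = 2*pi*22.6590*15.6330*47.4420 / 1.0900 = 96869.7221 W

96869.7221 W


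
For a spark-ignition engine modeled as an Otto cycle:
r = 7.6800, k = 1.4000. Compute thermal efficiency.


r^(k-1) = 2.2602
eta = 1 - 1/2.2602 = 0.5576 = 55.7559%

55.7559%


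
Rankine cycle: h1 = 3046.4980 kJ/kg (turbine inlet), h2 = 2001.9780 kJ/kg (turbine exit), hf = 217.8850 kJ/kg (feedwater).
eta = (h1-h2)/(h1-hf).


W = 1044.5200 kJ/kg
Q_in = 2828.6130 kJ/kg
eta = 0.3693 = 36.9269%

eta = 36.9269%


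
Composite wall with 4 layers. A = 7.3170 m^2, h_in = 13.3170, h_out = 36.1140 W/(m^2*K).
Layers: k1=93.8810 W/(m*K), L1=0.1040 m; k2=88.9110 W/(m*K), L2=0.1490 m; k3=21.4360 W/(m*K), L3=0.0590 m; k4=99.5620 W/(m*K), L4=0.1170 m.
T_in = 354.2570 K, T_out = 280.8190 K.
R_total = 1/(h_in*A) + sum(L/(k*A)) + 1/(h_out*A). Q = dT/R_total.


R_conv_in = 1/(13.3170*7.3170) = 0.0103
R_1 = 0.1040/(93.8810*7.3170) = 0.0002
R_2 = 0.1490/(88.9110*7.3170) = 0.0002
R_3 = 0.0590/(21.4360*7.3170) = 0.0004
R_4 = 0.1170/(99.5620*7.3170) = 0.0002
R_conv_out = 1/(36.1140*7.3170) = 0.0038
R_total = 0.0150 K/W
Q = 73.4380 / 0.0150 = 4907.5716 W

R_total = 0.0150 K/W, Q = 4907.5716 W


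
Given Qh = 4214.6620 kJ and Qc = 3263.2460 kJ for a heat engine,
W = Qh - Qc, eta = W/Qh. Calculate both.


W = 4214.6620 - 3263.2460 = 951.4160 kJ
eta = 951.4160 / 4214.6620 = 0.2257 = 22.5740%

W = 951.4160 kJ, eta = 22.5740%


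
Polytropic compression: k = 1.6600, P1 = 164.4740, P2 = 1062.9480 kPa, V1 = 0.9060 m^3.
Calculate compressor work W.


(k-1)/k = 0.3976
(P2/P1)^exp = 2.1000
W = 2.5152 * 164.4740 * 0.9060 * (2.1000 - 1) = 412.2593 kJ

412.2593 kJ


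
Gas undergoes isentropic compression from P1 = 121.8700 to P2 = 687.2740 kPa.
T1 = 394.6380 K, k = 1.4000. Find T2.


(k-1)/k = 0.2857
(P2/P1)^exp = 1.6392
T2 = 394.6380 * 1.6392 = 646.8997 K

646.8997 K


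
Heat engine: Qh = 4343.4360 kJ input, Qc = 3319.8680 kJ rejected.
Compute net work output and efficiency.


W = 4343.4360 - 3319.8680 = 1023.5680 kJ
eta = 1023.5680 / 4343.4360 = 0.2357 = 23.5659%

W = 1023.5680 kJ, eta = 23.5659%


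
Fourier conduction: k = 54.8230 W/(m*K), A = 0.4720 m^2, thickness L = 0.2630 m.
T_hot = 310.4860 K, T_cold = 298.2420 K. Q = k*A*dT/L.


dT = 12.2440 K
Q = 54.8230 * 0.4720 * 12.2440 / 0.2630 = 1204.6819 W

1204.6819 W


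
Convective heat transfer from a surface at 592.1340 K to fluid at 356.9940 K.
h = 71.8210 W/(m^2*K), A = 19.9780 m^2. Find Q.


dT = 235.1400 K
Q = 71.8210 * 19.9780 * 235.1400 = 337388.2630 W

337388.2630 W


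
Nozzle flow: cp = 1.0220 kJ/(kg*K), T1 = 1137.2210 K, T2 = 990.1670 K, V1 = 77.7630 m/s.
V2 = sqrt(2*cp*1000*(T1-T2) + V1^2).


dT = 147.0540 K
2*cp*1000*dT = 300578.3760
V1^2 = 6047.0842
V2 = sqrt(306625.4602) = 553.7377 m/s

553.7377 m/s


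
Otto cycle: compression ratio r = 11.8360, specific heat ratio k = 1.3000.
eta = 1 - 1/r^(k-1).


r^(k-1) = 2.0988
eta = 1 - 1/2.0988 = 0.5235 = 52.3527%

52.3527%


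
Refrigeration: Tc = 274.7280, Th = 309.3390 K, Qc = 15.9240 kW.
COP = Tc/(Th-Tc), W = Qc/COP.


COP = 274.7280 / 34.6110 = 7.9376
W = 15.9240 / 7.9376 = 2.0061 kW

COP = 7.9376, W = 2.0061 kW


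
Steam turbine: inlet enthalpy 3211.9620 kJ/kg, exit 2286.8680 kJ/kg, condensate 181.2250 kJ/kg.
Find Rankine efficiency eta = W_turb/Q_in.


W = 925.0940 kJ/kg
Q_in = 3030.7370 kJ/kg
eta = 0.3052 = 30.5237%

eta = 30.5237%


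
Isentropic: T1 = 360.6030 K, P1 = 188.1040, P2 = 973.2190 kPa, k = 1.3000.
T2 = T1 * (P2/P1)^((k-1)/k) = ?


(k-1)/k = 0.2308
(P2/P1)^exp = 1.4613
T2 = 360.6030 * 1.4613 = 526.9329 K

526.9329 K


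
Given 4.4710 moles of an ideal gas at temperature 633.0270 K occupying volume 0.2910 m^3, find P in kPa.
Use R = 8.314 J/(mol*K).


P = nRT/V = 4.4710 * 8.314 * 633.0270 / 0.2910
= 23530.8125 / 0.2910 = 80861.8988 Pa = 80.8619 kPa

80.8619 kPa


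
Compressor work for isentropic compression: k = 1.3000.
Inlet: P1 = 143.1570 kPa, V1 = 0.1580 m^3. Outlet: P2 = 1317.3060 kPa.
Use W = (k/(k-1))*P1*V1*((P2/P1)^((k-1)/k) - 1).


(k-1)/k = 0.2308
(P2/P1)^exp = 1.6689
W = 4.3333 * 143.1570 * 0.1580 * (1.6689 - 1) = 65.5629 kJ

65.5629 kJ


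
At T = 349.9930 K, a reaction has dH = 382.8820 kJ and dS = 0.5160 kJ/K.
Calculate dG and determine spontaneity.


T*dS = 349.9930 * 0.5160 = 180.5964 kJ
dG = 382.8820 - 180.5964 = 202.2856 kJ (non-spontaneous)

dG = 202.2856 kJ, non-spontaneous


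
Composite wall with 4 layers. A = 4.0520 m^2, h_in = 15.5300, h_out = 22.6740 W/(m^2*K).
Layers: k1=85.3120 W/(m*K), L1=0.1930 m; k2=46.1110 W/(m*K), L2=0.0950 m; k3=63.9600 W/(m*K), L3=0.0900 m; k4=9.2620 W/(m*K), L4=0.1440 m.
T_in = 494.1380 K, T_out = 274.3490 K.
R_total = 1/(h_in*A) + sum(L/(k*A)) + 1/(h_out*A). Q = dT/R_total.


R_conv_in = 1/(15.5300*4.0520) = 0.0159
R_1 = 0.1930/(85.3120*4.0520) = 0.0006
R_2 = 0.0950/(46.1110*4.0520) = 0.0005
R_3 = 0.0900/(63.9600*4.0520) = 0.0003
R_4 = 0.1440/(9.2620*4.0520) = 0.0038
R_conv_out = 1/(22.6740*4.0520) = 0.0109
R_total = 0.0320 K/W
Q = 219.7890 / 0.0320 = 6862.6935 W

R_total = 0.0320 K/W, Q = 6862.6935 W


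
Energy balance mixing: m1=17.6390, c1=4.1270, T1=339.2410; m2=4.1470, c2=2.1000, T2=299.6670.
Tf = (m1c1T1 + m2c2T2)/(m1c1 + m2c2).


num = 27305.1497
den = 81.5049
Tf = 335.0126 K

335.0126 K


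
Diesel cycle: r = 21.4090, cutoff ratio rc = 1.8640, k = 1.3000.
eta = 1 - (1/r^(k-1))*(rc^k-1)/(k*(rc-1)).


r^(k-1) = 2.5071
rc^k = 2.2469
eta = 0.5572 = 55.7220%

55.7220%


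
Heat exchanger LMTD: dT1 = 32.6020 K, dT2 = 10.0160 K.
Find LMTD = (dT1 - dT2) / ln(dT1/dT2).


dT1/dT2 = 3.2550
ln(dT1/dT2) = 1.1802
LMTD = 22.5860 / 1.1802 = 19.1376 K

19.1376 K


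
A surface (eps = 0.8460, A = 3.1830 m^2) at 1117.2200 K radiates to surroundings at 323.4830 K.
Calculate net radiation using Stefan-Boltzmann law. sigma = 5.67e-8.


T^4 = 1.5580e+12
Tsurr^4 = 1.0950e+10
Q = 0.8460 * 5.67e-8 * 3.1830 * 1.5470e+12 = 236201.0006 W

236201.0006 W


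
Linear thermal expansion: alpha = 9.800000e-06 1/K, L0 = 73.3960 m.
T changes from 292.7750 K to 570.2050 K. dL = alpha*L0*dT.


dT = 277.4300 K
dL = 9.800000e-06 * 73.3960 * 277.4300 = 0.199550 m
L_final = 73.595550 m

dL = 0.199550 m


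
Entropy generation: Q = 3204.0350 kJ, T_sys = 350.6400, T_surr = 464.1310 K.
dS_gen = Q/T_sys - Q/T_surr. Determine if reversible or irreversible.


dS_sys = 3204.0350/350.6400 = 9.1377 kJ/K
dS_surr = -3204.0350/464.1310 = -6.9033 kJ/K
dS_gen = 9.1377 - 6.9033 = 2.2344 kJ/K (irreversible)

dS_gen = 2.2344 kJ/K, irreversible


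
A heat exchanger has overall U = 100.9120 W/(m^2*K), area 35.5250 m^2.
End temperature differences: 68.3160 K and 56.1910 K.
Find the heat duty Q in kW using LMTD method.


LMTD = 62.0562 K
Q = 100.9120 * 35.5250 * 62.0562 = 222465.2070 W = 222.4652 kW

222.4652 kW


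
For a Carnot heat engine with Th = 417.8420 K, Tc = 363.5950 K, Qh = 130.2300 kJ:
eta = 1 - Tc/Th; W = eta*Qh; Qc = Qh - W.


eta = 1 - 363.5950/417.8420 = 0.1298
W = 0.1298 * 130.2300 = 16.9073 kJ
Qc = 130.2300 - 16.9073 = 113.3227 kJ

eta = 12.9827%, W = 16.9073 kJ, Qc = 113.3227 kJ


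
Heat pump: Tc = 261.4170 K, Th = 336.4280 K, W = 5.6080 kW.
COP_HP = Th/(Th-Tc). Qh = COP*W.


COP = 336.4280 / 75.0110 = 4.4850
Qh = 4.4850 * 5.6080 = 25.1522 kW

COP = 4.4850, Qh = 25.1522 kW


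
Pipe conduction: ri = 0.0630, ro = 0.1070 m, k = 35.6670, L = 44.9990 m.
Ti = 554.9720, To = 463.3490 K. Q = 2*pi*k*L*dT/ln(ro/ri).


dT = 91.6230 K
ln(ro/ri) = 0.5297
Q = 2*pi*35.6670*44.9990*91.6230 / 0.5297 = 1744330.1134 W

1744330.1134 W


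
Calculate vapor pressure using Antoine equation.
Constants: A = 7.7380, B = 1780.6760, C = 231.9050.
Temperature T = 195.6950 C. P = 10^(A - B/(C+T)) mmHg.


C+T = 427.6000
B/(C+T) = 4.1643
log10(P) = 7.7380 - 4.1643 = 3.5737
P = 10^3.5737 = 3746.7105 mmHg

3746.7105 mmHg


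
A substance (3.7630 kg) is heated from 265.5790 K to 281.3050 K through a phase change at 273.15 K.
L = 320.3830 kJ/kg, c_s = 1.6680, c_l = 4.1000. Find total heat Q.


Q1 (sensible, solid) = 3.7630 * 1.6680 * 7.5710 = 47.5208 kJ
Q2 (latent) = 3.7630 * 320.3830 = 1205.6012 kJ
Q3 (sensible, liquid) = 3.7630 * 4.1000 * 8.1550 = 125.8178 kJ
Q_total = 1378.9398 kJ

1378.9398 kJ


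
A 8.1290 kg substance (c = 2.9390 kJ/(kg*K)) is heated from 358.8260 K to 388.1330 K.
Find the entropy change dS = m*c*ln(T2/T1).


T2/T1 = 1.0817
ln(T2/T1) = 0.0785
dS = 8.1290 * 2.9390 * 0.0785 = 1.8757 kJ/K

1.8757 kJ/K


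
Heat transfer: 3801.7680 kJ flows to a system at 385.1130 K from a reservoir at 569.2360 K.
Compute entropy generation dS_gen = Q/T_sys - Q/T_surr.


dS_sys = 3801.7680/385.1130 = 9.8718 kJ/K
dS_surr = -3801.7680/569.2360 = -6.6787 kJ/K
dS_gen = 9.8718 - 6.6787 = 3.1931 kJ/K (irreversible)

dS_gen = 3.1931 kJ/K, irreversible


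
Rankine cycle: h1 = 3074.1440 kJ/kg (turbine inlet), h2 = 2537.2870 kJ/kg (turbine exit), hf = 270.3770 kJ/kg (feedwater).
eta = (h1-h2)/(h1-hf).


W = 536.8570 kJ/kg
Q_in = 2803.7670 kJ/kg
eta = 0.1915 = 19.1477%

eta = 19.1477%


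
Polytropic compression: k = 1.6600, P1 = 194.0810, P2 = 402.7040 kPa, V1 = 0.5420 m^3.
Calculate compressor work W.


(k-1)/k = 0.3976
(P2/P1)^exp = 1.3367
W = 2.5152 * 194.0810 * 0.5420 * (1.3367 - 1) = 89.0847 kJ

89.0847 kJ


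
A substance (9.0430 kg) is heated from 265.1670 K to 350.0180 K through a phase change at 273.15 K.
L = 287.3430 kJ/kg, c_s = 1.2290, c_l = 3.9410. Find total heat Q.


Q1 (sensible, solid) = 9.0430 * 1.2290 * 7.9830 = 88.7218 kJ
Q2 (latent) = 9.0430 * 287.3430 = 2598.4427 kJ
Q3 (sensible, liquid) = 9.0430 * 3.9410 * 76.8680 = 2739.4574 kJ
Q_total = 5426.6220 kJ

5426.6220 kJ


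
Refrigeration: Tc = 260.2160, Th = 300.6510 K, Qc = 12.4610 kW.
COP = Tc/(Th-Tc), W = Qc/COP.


COP = 260.2160 / 40.4350 = 6.4354
W = 12.4610 / 6.4354 = 1.9363 kW

COP = 6.4354, W = 1.9363 kW


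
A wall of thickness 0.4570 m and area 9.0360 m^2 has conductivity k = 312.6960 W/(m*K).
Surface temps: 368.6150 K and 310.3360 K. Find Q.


dT = 58.2790 K
Q = 312.6960 * 9.0360 * 58.2790 / 0.4570 = 360325.0364 W

360325.0364 W


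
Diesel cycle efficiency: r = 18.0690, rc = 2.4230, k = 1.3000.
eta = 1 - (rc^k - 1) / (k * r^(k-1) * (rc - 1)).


r^(k-1) = 2.3828
rc^k = 3.1598
eta = 0.5100 = 51.0013%

51.0013%


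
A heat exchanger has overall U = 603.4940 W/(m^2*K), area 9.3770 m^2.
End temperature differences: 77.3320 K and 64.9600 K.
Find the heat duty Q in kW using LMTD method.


LMTD = 70.9664 K
Q = 603.4940 * 9.3770 * 70.9664 = 401595.9681 W = 401.5960 kW

401.5960 kW


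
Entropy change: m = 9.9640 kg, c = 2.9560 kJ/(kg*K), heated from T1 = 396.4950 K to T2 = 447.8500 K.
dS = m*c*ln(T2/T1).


T2/T1 = 1.1295
ln(T2/T1) = 0.1218
dS = 9.9640 * 2.9560 * 0.1218 = 3.5873 kJ/K

3.5873 kJ/K


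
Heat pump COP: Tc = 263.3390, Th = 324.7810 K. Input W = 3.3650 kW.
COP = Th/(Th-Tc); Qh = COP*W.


COP = 324.7810 / 61.4420 = 5.2860
Qh = 5.2860 * 3.3650 = 17.7873 kW

COP = 5.2860, Qh = 17.7873 kW


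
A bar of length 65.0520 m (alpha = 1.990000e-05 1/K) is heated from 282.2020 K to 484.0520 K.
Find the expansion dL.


dT = 201.8500 K
dL = 1.990000e-05 * 65.0520 * 201.8500 = 0.261302 m
L_final = 65.313302 m

dL = 0.261302 m


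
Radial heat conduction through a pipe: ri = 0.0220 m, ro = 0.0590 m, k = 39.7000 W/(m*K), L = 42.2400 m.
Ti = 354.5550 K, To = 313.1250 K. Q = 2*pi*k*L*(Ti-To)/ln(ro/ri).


dT = 41.4300 K
ln(ro/ri) = 0.9865
Q = 2*pi*39.7000*42.2400*41.4300 / 0.9865 = 442501.0787 W

442501.0787 W


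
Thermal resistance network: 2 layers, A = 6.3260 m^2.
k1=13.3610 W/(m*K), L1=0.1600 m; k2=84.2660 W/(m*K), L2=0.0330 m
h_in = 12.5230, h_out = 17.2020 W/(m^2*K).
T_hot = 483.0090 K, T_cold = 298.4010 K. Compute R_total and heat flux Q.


R_conv_in = 1/(12.5230*6.3260) = 0.0126
R_1 = 0.1600/(13.3610*6.3260) = 0.0019
R_2 = 0.0330/(84.2660*6.3260) = 6.1906e-05
R_conv_out = 1/(17.2020*6.3260) = 0.0092
R_total = 0.0238 K/W
Q = 184.6080 / 0.0238 = 7767.2757 W

R_total = 0.0238 K/W, Q = 7767.2757 W


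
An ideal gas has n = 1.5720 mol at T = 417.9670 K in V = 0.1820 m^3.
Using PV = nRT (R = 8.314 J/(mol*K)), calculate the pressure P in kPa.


P = nRT/V = 1.5720 * 8.314 * 417.9670 / 0.1820
= 5462.6648 / 0.1820 = 30014.6420 Pa = 30.0146 kPa

30.0146 kPa


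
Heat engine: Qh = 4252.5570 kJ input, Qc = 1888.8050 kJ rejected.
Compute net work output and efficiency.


W = 4252.5570 - 1888.8050 = 2363.7520 kJ
eta = 2363.7520 / 4252.5570 = 0.5558 = 55.5843%

W = 2363.7520 kJ, eta = 55.5843%


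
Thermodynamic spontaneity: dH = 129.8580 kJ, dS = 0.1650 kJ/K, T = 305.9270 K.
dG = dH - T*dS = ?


T*dS = 305.9270 * 0.1650 = 50.4780 kJ
dG = 129.8580 - 50.4780 = 79.3800 kJ (non-spontaneous)

dG = 79.3800 kJ, non-spontaneous


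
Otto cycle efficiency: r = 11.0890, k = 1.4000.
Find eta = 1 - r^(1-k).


r^(k-1) = 2.6179
eta = 1 - 1/2.6179 = 0.6180 = 61.8018%

61.8018%


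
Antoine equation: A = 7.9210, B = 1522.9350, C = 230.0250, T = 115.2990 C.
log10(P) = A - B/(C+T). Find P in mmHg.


C+T = 345.3240
B/(C+T) = 4.4102
log10(P) = 7.9210 - 4.4102 = 3.5108
P = 10^3.5108 = 3242.1818 mmHg

3242.1818 mmHg


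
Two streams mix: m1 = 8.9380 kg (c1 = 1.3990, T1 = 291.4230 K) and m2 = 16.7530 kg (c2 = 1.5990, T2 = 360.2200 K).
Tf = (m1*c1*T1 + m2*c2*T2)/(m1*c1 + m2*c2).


num = 13293.6198
den = 39.2923
Tf = 338.3263 K

338.3263 K


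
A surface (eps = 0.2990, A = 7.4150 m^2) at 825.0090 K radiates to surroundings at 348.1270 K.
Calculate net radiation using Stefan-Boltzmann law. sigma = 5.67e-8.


T^4 = 4.6327e+11
Tsurr^4 = 1.4688e+10
Q = 0.2990 * 5.67e-8 * 7.4150 * 4.4858e+11 = 56390.7952 W

56390.7952 W


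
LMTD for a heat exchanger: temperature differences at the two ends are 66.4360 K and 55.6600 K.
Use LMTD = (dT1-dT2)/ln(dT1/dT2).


dT1/dT2 = 1.1936
ln(dT1/dT2) = 0.1770
LMTD = 10.7760 / 0.1770 = 60.8892 K

60.8892 K


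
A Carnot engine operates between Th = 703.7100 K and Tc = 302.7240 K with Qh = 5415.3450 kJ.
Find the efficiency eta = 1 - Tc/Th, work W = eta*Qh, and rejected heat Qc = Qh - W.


eta = 1 - 302.7240/703.7100 = 0.5698
W = 0.5698 * 5415.3450 = 3085.7562 kJ
Qc = 5415.3450 - 3085.7562 = 2329.5888 kJ

eta = 56.9817%, W = 3085.7562 kJ, Qc = 2329.5888 kJ


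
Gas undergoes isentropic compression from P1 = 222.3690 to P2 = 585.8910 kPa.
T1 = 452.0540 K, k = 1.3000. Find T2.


(k-1)/k = 0.2308
(P2/P1)^exp = 1.2505
T2 = 452.0540 * 1.2505 = 565.3075 K

565.3075 K


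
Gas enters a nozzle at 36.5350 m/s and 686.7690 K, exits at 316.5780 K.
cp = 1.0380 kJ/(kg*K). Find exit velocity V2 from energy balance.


dT = 370.1910 K
2*cp*1000*dT = 768516.5160
V1^2 = 1334.8062
V2 = sqrt(769851.3222) = 877.4117 m/s

877.4117 m/s


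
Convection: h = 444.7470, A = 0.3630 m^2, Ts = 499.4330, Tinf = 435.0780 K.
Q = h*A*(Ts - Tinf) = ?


dT = 64.3550 K
Q = 444.7470 * 0.3630 * 64.3550 = 10389.6746 W

10389.6746 W


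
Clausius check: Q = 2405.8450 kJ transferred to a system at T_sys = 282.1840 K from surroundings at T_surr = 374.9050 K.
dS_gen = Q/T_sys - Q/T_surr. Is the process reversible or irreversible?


dS_sys = 2405.8450/282.1840 = 8.5258 kJ/K
dS_surr = -2405.8450/374.9050 = -6.4172 kJ/K
dS_gen = 8.5258 - 6.4172 = 2.1086 kJ/K (irreversible)

dS_gen = 2.1086 kJ/K, irreversible


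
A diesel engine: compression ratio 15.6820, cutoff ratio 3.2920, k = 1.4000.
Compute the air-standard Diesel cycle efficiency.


r^(k-1) = 3.0072
rc^k = 5.3020
eta = 0.5542 = 55.4167%

55.4167%


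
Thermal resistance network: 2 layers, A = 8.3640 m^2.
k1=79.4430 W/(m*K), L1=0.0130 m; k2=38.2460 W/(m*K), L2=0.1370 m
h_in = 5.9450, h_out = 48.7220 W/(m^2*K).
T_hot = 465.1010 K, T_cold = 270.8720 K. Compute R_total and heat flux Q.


R_conv_in = 1/(5.9450*8.3640) = 0.0201
R_1 = 0.0130/(79.4430*8.3640) = 1.9565e-05
R_2 = 0.1370/(38.2460*8.3640) = 0.0004
R_conv_out = 1/(48.7220*8.3640) = 0.0025
R_total = 0.0230 K/W
Q = 194.2290 / 0.0230 = 8440.0490 W

R_total = 0.0230 K/W, Q = 8440.0490 W


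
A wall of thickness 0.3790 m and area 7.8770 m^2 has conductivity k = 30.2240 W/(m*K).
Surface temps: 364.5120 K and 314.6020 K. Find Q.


dT = 49.9100 K
Q = 30.2240 * 7.8770 * 49.9100 / 0.3790 = 31351.7037 W

31351.7037 W


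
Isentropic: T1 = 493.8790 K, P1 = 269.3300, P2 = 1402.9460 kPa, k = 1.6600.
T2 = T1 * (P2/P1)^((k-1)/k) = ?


(k-1)/k = 0.3976
(P2/P1)^exp = 1.9274
T2 = 493.8790 * 1.9274 = 951.9101 K

951.9101 K


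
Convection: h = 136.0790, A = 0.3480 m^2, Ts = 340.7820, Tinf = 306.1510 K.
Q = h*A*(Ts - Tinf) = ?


dT = 34.6310 K
Q = 136.0790 * 0.3480 * 34.6310 = 1639.9680 W

1639.9680 W


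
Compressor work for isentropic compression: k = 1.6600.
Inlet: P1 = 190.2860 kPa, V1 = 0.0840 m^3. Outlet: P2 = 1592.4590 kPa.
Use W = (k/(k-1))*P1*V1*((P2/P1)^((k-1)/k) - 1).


(k-1)/k = 0.3976
(P2/P1)^exp = 2.3272
W = 2.5152 * 190.2860 * 0.0840 * (2.3272 - 1) = 53.3580 kJ

53.3580 kJ


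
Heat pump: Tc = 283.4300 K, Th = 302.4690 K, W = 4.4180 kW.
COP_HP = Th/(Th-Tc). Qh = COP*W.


COP = 302.4690 / 19.0390 = 15.8868
Qh = 15.8868 * 4.4180 = 70.1879 kW

COP = 15.8868, Qh = 70.1879 kW


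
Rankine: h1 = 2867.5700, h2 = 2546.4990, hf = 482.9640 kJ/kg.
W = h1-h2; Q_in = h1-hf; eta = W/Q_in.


W = 321.0710 kJ/kg
Q_in = 2384.6060 kJ/kg
eta = 0.1346 = 13.4643%

eta = 13.4643%


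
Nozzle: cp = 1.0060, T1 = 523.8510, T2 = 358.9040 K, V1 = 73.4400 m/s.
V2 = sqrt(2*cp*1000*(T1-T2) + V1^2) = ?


dT = 164.9470 K
2*cp*1000*dT = 331873.3640
V1^2 = 5393.4336
V2 = sqrt(337266.7976) = 580.7468 m/s

580.7468 m/s


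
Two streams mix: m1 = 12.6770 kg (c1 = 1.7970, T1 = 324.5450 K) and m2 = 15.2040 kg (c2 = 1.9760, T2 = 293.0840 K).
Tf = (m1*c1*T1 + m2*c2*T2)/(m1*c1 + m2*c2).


num = 16198.4729
den = 52.8237
Tf = 306.6518 K

306.6518 K


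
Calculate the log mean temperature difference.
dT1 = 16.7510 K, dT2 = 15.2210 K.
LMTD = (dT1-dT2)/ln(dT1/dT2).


dT1/dT2 = 1.1005
ln(dT1/dT2) = 0.0958
LMTD = 1.5300 / 0.0958 = 15.9738 K

15.9738 K


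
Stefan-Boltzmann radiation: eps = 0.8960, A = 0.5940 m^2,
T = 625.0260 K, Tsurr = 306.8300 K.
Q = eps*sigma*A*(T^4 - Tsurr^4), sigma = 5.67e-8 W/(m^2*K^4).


T^4 = 1.5261e+11
Tsurr^4 = 8.8632e+09
Q = 0.8960 * 5.67e-8 * 0.5940 * 1.4375e+11 = 4337.9603 W

4337.9603 W


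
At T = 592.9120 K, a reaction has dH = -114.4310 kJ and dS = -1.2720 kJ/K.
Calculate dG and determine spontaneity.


T*dS = 592.9120 * -1.2720 = -754.1841 kJ
dG = -114.4310 + 754.1841 = 639.7531 kJ (non-spontaneous)

dG = 639.7531 kJ, non-spontaneous


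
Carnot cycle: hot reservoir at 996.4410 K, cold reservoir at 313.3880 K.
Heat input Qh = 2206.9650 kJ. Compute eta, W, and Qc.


eta = 1 - 313.3880/996.4410 = 0.6855
W = 0.6855 * 2206.9650 = 1512.8583 kJ
Qc = 2206.9650 - 1512.8583 = 694.1067 kJ

eta = 68.5493%, W = 1512.8583 kJ, Qc = 694.1067 kJ


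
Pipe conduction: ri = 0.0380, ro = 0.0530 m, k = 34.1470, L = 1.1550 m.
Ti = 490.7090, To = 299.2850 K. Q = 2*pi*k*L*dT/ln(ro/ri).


dT = 191.4240 K
ln(ro/ri) = 0.3327
Q = 2*pi*34.1470*1.1550*191.4240 / 0.3327 = 142577.3316 W

142577.3316 W


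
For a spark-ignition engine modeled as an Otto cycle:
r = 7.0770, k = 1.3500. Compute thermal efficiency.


r^(k-1) = 1.9836
eta = 1 - 1/1.9836 = 0.4959 = 49.5858%

49.5858%


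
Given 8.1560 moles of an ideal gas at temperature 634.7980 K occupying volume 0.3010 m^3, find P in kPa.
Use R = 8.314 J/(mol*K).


P = nRT/V = 8.1560 * 8.314 * 634.7980 / 0.3010
= 43045.0074 / 0.3010 = 143006.6692 Pa = 143.0067 kPa

143.0067 kPa


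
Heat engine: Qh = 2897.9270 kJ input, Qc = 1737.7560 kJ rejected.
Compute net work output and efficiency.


W = 2897.9270 - 1737.7560 = 1160.1710 kJ
eta = 1160.1710 / 2897.9270 = 0.4003 = 40.0345%

W = 1160.1710 kJ, eta = 40.0345%


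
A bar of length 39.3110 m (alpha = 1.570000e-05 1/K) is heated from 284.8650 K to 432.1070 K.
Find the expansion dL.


dT = 147.2420 K
dL = 1.570000e-05 * 39.3110 * 147.2420 = 0.090875 m
L_final = 39.401875 m

dL = 0.090875 m


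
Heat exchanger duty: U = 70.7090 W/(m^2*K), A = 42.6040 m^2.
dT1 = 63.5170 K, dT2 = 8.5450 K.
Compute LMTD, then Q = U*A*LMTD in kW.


LMTD = 27.4043 K
Q = 70.7090 * 42.6040 * 27.4043 = 82555.1300 W = 82.5551 kW

82.5551 kW


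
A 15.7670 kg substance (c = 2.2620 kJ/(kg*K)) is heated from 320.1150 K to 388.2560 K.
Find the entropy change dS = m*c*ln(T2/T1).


T2/T1 = 1.2129
ln(T2/T1) = 0.1930
dS = 15.7670 * 2.2620 * 0.1930 = 6.8828 kJ/K

6.8828 kJ/K


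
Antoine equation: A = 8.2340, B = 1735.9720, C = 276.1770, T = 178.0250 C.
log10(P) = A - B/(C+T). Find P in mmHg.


C+T = 454.2020
B/(C+T) = 3.8220
log10(P) = 8.2340 - 3.8220 = 4.4120
P = 10^4.4120 = 25821.0368 mmHg

25821.0368 mmHg


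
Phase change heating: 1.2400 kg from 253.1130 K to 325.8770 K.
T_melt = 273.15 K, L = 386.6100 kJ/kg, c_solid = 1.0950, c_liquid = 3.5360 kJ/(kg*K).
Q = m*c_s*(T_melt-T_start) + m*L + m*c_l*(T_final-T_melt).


Q1 (sensible, solid) = 1.2400 * 1.0950 * 20.0370 = 27.2062 kJ
Q2 (latent) = 1.2400 * 386.6100 = 479.3964 kJ
Q3 (sensible, liquid) = 1.2400 * 3.5360 * 52.7270 = 231.1889 kJ
Q_total = 737.7916 kJ

737.7916 kJ


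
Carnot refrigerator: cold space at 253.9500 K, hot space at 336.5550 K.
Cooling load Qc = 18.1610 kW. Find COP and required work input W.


COP = 253.9500 / 82.6050 = 3.0743
W = 18.1610 / 3.0743 = 5.9074 kW

COP = 3.0743, W = 5.9074 kW


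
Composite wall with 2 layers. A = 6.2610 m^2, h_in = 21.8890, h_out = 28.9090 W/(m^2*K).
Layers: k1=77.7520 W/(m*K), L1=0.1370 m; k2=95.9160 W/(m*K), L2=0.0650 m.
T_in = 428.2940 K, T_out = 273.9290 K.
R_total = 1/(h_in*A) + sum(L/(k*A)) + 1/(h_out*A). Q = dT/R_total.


R_conv_in = 1/(21.8890*6.2610) = 0.0073
R_1 = 0.1370/(77.7520*6.2610) = 0.0003
R_2 = 0.0650/(95.9160*6.2610) = 0.0001
R_conv_out = 1/(28.9090*6.2610) = 0.0055
R_total = 0.0132 K/W
Q = 154.3650 / 0.0132 = 11684.3029 W

R_total = 0.0132 K/W, Q = 11684.3029 W


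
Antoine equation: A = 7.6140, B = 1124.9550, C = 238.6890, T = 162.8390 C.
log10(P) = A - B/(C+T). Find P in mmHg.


C+T = 401.5280
B/(C+T) = 2.8017
log10(P) = 7.6140 - 2.8017 = 4.8123
P = 10^4.8123 = 64910.4974 mmHg

64910.4974 mmHg


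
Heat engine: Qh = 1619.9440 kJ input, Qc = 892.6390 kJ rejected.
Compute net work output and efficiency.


W = 1619.9440 - 892.6390 = 727.3050 kJ
eta = 727.3050 / 1619.9440 = 0.4490 = 44.8969%

W = 727.3050 kJ, eta = 44.8969%


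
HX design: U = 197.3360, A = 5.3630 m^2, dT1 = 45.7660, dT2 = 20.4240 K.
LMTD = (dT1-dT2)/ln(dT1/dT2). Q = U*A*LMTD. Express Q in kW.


LMTD = 31.4093 K
Q = 197.3360 * 5.3630 * 31.4093 = 33240.8827 W = 33.2409 kW

33.2409 kW


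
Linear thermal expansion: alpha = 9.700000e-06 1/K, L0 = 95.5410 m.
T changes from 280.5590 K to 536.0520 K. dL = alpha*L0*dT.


dT = 255.4930 K
dL = 9.700000e-06 * 95.5410 * 255.4930 = 0.236778 m
L_final = 95.777778 m

dL = 0.236778 m


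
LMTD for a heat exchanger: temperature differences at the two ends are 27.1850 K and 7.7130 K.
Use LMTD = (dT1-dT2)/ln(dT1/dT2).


dT1/dT2 = 3.5246
ln(dT1/dT2) = 1.2598
LMTD = 19.4720 / 1.2598 = 15.4569 K

15.4569 K


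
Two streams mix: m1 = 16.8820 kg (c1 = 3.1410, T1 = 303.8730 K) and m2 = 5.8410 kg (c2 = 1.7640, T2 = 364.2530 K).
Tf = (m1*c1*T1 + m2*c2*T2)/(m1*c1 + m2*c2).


num = 19866.3692
den = 63.3299
Tf = 313.6966 K

313.6966 K


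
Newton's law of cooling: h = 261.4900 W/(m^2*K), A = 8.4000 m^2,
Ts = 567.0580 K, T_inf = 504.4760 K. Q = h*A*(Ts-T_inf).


dT = 62.5820 K
Q = 261.4900 * 8.4000 * 62.5820 = 137462.3643 W

137462.3643 W


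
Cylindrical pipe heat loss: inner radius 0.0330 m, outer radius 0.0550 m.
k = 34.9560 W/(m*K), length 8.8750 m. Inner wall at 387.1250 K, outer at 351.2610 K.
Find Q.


dT = 35.8640 K
ln(ro/ri) = 0.5108
Q = 2*pi*34.9560*8.8750*35.8640 / 0.5108 = 136853.5327 W

136853.5327 W


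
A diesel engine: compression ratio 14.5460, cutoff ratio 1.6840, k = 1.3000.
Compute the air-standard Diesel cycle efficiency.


r^(k-1) = 2.2327
rc^k = 1.9690
eta = 0.5119 = 51.1911%

51.1911%


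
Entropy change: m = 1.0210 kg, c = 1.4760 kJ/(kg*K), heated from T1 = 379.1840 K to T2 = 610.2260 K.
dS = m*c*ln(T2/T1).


T2/T1 = 1.6093
ln(T2/T1) = 0.4758
dS = 1.0210 * 1.4760 * 0.4758 = 0.7170 kJ/K

0.7170 kJ/K


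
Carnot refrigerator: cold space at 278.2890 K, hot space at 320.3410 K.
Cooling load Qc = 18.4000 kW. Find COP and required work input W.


COP = 278.2890 / 42.0520 = 6.6177
W = 18.4000 / 6.6177 = 2.7804 kW

COP = 6.6177, W = 2.7804 kW


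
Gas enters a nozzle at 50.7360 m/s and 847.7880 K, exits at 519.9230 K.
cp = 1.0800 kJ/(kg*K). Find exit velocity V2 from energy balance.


dT = 327.8650 K
2*cp*1000*dT = 708188.4000
V1^2 = 2574.1417
V2 = sqrt(710762.5417) = 843.0673 m/s

843.0673 m/s
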